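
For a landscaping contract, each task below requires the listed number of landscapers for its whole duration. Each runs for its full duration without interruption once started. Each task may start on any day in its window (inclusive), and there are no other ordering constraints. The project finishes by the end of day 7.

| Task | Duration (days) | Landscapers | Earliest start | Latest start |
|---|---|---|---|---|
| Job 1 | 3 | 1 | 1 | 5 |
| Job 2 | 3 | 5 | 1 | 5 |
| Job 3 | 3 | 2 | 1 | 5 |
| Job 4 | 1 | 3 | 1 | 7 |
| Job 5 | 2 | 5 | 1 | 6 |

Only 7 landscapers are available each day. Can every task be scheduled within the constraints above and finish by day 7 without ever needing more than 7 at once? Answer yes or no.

yes

Schedule Job 1@1, Job 2@1, Job 3@4, Job 4@4, Job 5@5: d1:6  d2:6  d3:6  d4:5  d5:7  d6:7  d7:0 — peak 7 ≤ 7.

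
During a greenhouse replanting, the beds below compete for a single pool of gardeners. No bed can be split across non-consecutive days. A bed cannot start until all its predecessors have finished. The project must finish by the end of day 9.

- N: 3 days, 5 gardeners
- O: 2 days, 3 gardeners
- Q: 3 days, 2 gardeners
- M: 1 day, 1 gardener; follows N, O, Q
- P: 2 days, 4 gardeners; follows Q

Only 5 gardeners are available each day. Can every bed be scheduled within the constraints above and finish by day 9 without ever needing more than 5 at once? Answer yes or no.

Schedule N@1, O@4, Q@4, M@7, P@7: d1:5  d2:5  d3:5  d4:5  d5:5  d6:2  d7:5  d8:4  d9:0 — peak 5 ≤ 5.

yes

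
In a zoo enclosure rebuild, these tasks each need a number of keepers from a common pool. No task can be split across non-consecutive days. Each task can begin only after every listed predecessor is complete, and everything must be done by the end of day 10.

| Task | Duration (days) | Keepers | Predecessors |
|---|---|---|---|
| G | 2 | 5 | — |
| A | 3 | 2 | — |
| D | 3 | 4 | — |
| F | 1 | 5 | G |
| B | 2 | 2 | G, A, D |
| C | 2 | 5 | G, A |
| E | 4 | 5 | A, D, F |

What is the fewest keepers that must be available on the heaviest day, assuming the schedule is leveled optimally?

9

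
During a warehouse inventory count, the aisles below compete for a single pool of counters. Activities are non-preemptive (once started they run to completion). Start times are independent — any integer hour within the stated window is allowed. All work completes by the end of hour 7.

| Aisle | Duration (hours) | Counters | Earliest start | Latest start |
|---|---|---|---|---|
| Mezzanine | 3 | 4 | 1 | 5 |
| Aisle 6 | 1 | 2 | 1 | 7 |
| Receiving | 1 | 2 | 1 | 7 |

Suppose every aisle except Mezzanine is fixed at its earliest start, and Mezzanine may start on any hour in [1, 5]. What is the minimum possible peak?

4

Mezzanine@1: h1:8  h2:4  h3:4  h4:0  h5:0  h6:0  h7:0 → peak 8
Mezzanine@2: h1:4  h2:4  h3:4  h4:4  h5:0  h6:0  h7:0 → peak 4
Mezzanine@3: h1:4  h2:0  h3:4  h4:4  h5:4  h6:0  h7:0 → peak 4
Mezzanine@4: h1:4  h2:0  h3:0  h4:4  h5:4  h6:4  h7:0 → peak 4
Mezzanine@5: h1:4  h2:0  h3:0  h4:0  h5:4  h6:4  h7:4 → peak 4
Best is Mezzanine@2, peak 4.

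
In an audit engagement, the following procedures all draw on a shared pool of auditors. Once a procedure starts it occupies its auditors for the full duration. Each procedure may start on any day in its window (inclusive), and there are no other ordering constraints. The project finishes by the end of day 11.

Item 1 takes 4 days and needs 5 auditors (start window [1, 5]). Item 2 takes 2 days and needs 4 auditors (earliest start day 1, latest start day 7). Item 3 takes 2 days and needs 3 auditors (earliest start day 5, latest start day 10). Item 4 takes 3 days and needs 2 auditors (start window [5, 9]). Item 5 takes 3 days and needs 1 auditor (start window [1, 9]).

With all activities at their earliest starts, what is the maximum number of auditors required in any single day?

10

Early-start schedule: Item 1@1, Item 2@1, Item 3@5, Item 4@5, Item 5@1.
Load per day: day 1: 10, day 2: 10, day 3: 6, day 4: 5, day 5: 5, day 6: 5, day 7: 2, day 8: 0, day 9: 0, day 10: 0, day 11: 0.
Peak is 10.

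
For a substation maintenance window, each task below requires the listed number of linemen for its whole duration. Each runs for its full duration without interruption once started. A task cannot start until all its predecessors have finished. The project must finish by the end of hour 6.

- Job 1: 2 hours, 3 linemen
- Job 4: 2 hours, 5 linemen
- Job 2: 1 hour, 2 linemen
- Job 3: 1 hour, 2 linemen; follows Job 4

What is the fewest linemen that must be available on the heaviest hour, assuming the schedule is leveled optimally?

5

Early-start (Job 1@1, Job 4@1, Job 2@1, Job 3@3) gives peak 10: h1:10  h2:8  h3:2  h4:0  h5:0  h6:0.
Shift Job 4→3, Job 3→5.
Schedule Job 1@1, Job 4@3, Job 2@1, Job 3@5: h1:5  h2:3  h3:5  h4:5  h5:2  h6:0 — peak 5.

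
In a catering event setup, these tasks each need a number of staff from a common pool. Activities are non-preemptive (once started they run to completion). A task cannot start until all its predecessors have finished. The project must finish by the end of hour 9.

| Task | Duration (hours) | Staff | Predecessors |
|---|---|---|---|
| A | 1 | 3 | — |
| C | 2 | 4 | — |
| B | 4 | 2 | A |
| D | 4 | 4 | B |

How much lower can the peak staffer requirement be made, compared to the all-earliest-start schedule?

1

Early-start peak: h1:7  h2:6  h3:2  h4:2  h5:2  h6:4  h7:4  h8:4  h9:4 ⇒ 7.
Leveled (A@1, C@2, B@2, D@6): h1:3  h2:6  h3:6  h4:2  h5:2  h6:4  h7:4  h8:4  h9:4 ⇒ 6.
Reduction 7 − 6 = 1.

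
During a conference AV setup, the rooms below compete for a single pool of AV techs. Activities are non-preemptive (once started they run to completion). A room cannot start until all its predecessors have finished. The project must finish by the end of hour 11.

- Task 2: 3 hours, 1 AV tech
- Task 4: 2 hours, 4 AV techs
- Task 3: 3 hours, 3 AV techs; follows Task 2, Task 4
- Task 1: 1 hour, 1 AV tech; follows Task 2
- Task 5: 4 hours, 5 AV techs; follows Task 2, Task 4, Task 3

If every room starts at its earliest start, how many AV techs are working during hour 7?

5

At early start, hour 7 has: Task 5.
Demand: 5 = 5.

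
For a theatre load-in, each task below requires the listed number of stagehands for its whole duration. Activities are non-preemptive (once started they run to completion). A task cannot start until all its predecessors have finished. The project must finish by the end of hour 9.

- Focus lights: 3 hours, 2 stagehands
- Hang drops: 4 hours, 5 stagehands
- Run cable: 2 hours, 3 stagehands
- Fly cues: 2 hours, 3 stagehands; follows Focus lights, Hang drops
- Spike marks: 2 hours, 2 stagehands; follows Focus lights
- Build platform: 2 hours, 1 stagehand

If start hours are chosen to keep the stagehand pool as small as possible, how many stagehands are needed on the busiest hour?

Early-start (Focus lights@1, Hang drops@1, Run cable@1, Fly cues@5, Spike marks@4, Build platform@1) gives peak 11: h1:11  h2:11  h3:7  h4:7  h5:5  h6:3  h7:0  h8:0  h9:0.
Shift Hang drops→4, Fly cues→8, Spike marks→8.
Schedule Focus lights@1, Hang drops@4, Run cable@1, Fly cues@8, Spike marks@8, Build platform@1: h1:6  h2:6  h3:2  h4:5  h5:5  h6:5  h7:5  h8:5  h9:5 — peak 6.

6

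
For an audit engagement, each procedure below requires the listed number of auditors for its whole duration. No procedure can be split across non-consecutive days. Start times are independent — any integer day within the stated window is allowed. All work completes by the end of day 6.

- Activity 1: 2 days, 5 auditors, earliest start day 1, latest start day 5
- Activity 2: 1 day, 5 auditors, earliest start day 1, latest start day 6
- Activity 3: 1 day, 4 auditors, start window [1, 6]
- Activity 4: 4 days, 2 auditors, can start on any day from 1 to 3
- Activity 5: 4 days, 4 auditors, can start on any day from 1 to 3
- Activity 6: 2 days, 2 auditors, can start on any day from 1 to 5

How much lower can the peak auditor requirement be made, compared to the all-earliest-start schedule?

Early-start peak: d1:22  d2:13  d3:6  d4:6  d5:0  d6:0 ⇒ 22.
Leveled (Activity 1@1, Activity 2@5, Activity 3@6, Activity 4@1, Activity 5@3, Activity 6@1): d1:9  d2:9  d3:6  d4:6  d5:9  d6:8 ⇒ 9.
Reduction 22 − 9 = 13.

13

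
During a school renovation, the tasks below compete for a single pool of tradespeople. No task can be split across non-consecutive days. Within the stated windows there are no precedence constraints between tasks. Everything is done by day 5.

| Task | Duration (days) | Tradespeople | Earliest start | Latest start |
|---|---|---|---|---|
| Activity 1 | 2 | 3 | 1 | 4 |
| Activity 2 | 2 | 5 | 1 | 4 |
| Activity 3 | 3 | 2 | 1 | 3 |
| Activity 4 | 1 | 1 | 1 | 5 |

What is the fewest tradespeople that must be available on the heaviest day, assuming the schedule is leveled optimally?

Early-start (Activity 1@1, Activity 2@1, Activity 3@1, Activity 4@1) gives peak 11: d1:11  d2:10  d3:2  d4:0  d5:0.
Shift Activity 2→4, Activity 4→3.
Schedule Activity 1@1, Activity 2@4, Activity 3@1, Activity 4@3: d1:5  d2:5  d3:3  d4:5  d5:5 — peak 5.
Total tradesperson-days = 23 over 5 days ⇒ peak ≥ ⌈23/5⌉ = 5, so 5 is optimal.

5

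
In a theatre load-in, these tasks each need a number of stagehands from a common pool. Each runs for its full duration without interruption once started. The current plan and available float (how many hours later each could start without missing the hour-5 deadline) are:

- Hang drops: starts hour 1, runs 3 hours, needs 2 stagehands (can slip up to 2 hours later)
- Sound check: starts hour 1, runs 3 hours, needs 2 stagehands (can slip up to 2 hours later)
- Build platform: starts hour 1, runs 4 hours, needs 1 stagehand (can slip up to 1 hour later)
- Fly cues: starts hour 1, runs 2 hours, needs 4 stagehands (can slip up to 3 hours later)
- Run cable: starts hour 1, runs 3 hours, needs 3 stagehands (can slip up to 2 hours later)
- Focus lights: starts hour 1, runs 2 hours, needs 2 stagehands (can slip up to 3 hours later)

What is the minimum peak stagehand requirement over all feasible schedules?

8

Early-start (Hang drops@1, Sound check@1, Build platform@1, Fly cues@1, Run cable@1, Focus lights@1) gives peak 14: h1:14  h2:14  h3:8  h4:1  h5:0.
Shift Fly cues→4, Focus lights→4.
Schedule Hang drops@1, Sound check@1, Build platform@1, Fly cues@4, Run cable@1, Focus lights@4: h1:8  h2:8  h3:8  h4:7  h5:6 — peak 8.
Total stagehand-hours = 37 over 5 hours ⇒ peak ≥ ⌈37/5⌉ = 8, so 8 is optimal.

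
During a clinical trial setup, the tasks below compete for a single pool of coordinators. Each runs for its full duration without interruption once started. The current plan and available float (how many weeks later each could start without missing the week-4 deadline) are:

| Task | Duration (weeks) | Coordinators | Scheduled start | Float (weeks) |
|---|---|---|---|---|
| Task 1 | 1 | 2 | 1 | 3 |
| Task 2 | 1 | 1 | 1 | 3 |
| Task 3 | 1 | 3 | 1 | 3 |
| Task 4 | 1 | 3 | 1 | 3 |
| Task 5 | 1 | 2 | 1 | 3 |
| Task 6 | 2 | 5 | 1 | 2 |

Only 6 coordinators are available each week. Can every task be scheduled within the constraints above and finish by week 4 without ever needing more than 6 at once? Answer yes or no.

yes

Schedule Task 1@1, Task 2@1, Task 3@1, Task 4@2, Task 5@2, Task 6@3: w1:6  w2:5  w3:5  w4:5 — peak 6 ≤ 6.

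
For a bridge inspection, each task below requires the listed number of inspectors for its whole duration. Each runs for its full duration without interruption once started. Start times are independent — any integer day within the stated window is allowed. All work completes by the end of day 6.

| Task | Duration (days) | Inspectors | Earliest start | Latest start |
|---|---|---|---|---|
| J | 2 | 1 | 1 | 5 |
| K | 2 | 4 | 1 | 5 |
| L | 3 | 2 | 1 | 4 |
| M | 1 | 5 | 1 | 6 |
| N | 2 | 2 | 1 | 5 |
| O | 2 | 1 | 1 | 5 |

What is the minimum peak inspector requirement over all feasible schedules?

5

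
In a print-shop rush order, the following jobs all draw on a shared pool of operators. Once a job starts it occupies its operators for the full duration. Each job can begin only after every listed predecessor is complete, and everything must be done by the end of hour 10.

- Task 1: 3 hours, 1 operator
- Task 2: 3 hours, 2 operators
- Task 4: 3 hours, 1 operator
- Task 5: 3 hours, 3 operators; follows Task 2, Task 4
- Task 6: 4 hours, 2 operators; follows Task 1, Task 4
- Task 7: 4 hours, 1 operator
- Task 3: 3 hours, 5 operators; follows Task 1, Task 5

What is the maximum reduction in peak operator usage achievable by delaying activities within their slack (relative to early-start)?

2

Early-start peak: h1:5  h2:5  h3:5  h4:6  h5:5  h6:5  h7:7  h8:5  h9:5  h10:0 ⇒ 7.
Leveled (Task 1@1, Task 2@1, Task 4@1, Task 5@5, Task 6@4, Task 7@1, Task 3@8): h1:5  h2:5  h3:5  h4:3  h5:5  h6:5  h7:5  h8:5  h9:5  h10:5 ⇒ 5.
Reduction 7 − 5 = 2.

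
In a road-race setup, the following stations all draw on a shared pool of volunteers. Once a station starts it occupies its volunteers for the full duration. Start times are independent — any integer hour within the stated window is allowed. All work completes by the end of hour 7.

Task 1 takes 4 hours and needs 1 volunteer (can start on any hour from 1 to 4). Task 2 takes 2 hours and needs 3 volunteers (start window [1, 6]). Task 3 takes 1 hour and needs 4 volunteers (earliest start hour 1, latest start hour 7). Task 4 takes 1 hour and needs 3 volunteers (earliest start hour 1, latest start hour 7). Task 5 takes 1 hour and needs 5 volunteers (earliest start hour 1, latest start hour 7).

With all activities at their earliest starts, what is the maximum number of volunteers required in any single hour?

16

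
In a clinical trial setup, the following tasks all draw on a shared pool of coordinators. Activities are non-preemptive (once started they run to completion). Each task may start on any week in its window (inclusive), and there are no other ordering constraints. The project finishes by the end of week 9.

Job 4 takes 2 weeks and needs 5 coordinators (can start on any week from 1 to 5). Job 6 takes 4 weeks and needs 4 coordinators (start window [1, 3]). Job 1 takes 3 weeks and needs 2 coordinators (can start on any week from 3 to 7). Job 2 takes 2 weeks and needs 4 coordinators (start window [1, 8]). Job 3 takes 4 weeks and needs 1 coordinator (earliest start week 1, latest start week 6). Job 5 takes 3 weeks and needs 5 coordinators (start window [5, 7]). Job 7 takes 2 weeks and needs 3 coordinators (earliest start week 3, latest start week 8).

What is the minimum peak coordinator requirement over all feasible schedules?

Early-start (Job 4@1, Job 6@1, Job 1@3, Job 2@1, Job 3@1, Job 5@5, Job 7@3) gives peak 14: w1:14  w2:14  w3:10  w4:10  w5:7  w6:5  w7:5  w8:0  w9:0.
Shift Job 6→3, Job 1→7, Job 2→3, Job 3→5, Job 5→7, Job 7→5.
Schedule Job 4@1, Job 6@3, Job 1@7, Job 2@3, Job 3@5, Job 5@7, Job 7@5: w1:5  w2:5  w3:8  w4:8  w5:8  w6:8  w7:8  w8:8  w9:7 — peak 8.
Total coordinator-weeks = 65 over 9 weeks ⇒ peak ≥ ⌈65/9⌉ = 8, so 8 is optimal.

8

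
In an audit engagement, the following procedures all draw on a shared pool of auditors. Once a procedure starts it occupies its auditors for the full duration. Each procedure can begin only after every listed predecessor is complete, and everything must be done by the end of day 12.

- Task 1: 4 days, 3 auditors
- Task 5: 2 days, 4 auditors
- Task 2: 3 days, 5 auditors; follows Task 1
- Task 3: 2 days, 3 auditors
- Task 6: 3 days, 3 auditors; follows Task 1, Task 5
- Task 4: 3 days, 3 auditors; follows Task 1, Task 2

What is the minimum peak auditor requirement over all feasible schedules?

Early-start (Task 1@1, Task 5@1, Task 2@5, Task 3@1, Task 6@5, Task 4@8) gives peak 10: d1:10  d2:10  d3:3  d4:3  d5:8  d6:8  d7:8  d8:3  d9:3  d10:3  d11:0  d12:0.
Shift Task 5→5, Task 2→7, Task 6→10, Task 4→10.
Schedule Task 1@1, Task 5@5, Task 2@7, Task 3@1, Task 6@10, Task 4@10: d1:6  d2:6  d3:3  d4:3  d5:4  d6:4  d7:5  d8:5  d9:5  d10:6  d11:6  d12:6 — peak 6.

6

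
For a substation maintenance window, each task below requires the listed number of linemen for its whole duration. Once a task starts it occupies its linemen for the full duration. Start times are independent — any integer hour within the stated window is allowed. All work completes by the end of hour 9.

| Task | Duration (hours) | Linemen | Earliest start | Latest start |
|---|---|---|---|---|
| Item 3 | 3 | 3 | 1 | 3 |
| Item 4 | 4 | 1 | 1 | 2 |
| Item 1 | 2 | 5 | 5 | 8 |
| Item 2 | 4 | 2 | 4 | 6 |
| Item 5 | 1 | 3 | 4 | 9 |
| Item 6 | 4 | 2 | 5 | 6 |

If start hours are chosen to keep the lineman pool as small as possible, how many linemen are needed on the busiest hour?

Early-start (Item 3@1, Item 4@1, Item 1@5, Item 2@4, Item 5@4, Item 6@5) gives peak 9: h1:4  h2:4  h3:4  h4:6  h5:9  h6:9  h7:4  h8:2  h9:0.
Shift Item 1→8.
Schedule Item 3@1, Item 4@1, Item 1@8, Item 2@4, Item 5@4, Item 6@5: h1:4  h2:4  h3:4  h4:6  h5:4  h6:4  h7:4  h8:7  h9:5 — peak 7.

7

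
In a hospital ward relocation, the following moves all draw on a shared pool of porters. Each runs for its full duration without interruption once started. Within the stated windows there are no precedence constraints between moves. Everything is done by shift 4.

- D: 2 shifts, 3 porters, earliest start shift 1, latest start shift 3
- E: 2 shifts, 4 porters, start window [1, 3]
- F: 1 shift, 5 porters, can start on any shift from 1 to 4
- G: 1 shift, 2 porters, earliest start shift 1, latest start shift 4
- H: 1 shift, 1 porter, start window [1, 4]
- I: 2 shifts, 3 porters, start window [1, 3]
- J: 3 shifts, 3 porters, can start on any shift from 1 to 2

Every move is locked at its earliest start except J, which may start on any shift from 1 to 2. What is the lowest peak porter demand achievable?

18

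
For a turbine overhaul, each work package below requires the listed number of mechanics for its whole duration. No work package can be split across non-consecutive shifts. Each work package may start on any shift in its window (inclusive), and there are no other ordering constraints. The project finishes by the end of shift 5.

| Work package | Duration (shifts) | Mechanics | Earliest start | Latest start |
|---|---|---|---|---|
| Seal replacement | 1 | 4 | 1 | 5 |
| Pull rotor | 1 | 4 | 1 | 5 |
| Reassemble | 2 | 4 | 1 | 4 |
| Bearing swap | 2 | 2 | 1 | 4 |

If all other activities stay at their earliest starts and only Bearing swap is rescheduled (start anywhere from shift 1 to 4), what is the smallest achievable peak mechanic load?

12

Bearing swap@1: s1:14  s2:6  s3:0  s4:0  s5:0 → peak 14
Bearing swap@2: s1:12  s2:6  s3:2  s4:0  s5:0 → peak 12
Bearing swap@3: s1:12  s2:4  s3:2  s4:2  s5:0 → peak 12
Bearing swap@4: s1:12  s2:4  s3:0  s4:2  s5:2 → peak 12
Best is Bearing swap@2, peak 12.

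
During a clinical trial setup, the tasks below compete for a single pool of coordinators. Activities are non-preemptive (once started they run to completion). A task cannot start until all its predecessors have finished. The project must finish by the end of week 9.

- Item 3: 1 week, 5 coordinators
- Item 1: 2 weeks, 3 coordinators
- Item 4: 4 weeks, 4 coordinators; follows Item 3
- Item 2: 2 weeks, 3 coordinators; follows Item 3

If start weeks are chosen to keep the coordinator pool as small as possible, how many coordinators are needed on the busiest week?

5

Early-start (Item 3@1, Item 1@1, Item 4@2, Item 2@2) gives peak 10: w1:8  w2:10  w3:7  w4:4  w5:4  w6:0  w7:0  w8:0  w9:0.
Shift Item 1→2, Item 4→4, Item 2→8.
Schedule Item 3@1, Item 1@2, Item 4@4, Item 2@8: w1:5  w2:3  w3:3  w4:4  w5:4  w6:4  w7:4  w8:3  w9:3 — peak 5.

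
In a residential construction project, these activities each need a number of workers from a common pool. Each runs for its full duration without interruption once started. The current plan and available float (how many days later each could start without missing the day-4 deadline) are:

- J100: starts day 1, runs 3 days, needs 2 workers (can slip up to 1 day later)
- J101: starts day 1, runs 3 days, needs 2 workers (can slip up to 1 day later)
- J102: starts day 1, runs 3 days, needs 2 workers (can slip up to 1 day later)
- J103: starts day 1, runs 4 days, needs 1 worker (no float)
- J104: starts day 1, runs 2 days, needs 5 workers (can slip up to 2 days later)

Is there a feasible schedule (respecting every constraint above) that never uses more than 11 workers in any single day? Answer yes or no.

no

The minimum achievable peak is 12; 11 < 12, so no feasible schedule stays within the cap.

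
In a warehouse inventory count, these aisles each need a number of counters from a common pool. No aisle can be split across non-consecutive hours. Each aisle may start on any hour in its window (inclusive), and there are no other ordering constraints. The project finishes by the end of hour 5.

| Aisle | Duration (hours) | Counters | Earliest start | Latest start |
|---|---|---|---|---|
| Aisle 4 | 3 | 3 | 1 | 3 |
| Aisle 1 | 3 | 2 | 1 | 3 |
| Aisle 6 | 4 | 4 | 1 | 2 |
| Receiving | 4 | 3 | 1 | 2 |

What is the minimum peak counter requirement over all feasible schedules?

Schedule Aisle 4@1, Aisle 1@1, Aisle 6@1, Receiving@1: h1:12  h2:12  h3:12  h4:7  h5:0 — peak 12.

12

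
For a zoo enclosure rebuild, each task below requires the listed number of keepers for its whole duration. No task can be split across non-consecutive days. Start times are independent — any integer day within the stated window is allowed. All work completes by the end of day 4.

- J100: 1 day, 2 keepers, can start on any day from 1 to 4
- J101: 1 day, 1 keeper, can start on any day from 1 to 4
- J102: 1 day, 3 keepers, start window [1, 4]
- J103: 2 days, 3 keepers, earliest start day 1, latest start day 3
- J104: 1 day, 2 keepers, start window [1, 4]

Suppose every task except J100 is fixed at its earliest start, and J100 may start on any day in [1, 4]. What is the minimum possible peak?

9

J100@1: d1:11  d2:3  d3:0  d4:0 → peak 11
J100@2: d1:9  d2:5  d3:0  d4:0 → peak 9
J100@3: d1:9  d2:3  d3:2  d4:0 → peak 9
J100@4: d1:9  d2:3  d3:0  d4:2 → peak 9
Best is J100@2, peak 9.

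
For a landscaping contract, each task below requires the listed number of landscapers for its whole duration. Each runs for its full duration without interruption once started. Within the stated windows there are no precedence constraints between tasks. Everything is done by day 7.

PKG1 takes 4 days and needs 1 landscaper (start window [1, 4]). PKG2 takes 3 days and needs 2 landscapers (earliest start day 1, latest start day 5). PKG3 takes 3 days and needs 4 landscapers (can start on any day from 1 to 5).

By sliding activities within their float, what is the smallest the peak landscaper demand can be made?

4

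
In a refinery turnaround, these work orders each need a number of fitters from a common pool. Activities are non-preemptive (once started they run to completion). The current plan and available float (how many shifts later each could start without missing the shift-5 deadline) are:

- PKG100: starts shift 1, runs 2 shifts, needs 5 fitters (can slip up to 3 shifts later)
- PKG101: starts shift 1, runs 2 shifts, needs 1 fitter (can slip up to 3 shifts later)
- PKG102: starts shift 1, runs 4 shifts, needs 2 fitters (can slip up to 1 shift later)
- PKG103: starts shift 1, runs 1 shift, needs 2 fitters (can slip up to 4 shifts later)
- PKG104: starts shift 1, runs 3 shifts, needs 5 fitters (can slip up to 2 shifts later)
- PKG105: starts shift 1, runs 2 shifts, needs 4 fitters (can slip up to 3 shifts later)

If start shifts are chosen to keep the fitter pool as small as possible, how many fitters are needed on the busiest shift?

11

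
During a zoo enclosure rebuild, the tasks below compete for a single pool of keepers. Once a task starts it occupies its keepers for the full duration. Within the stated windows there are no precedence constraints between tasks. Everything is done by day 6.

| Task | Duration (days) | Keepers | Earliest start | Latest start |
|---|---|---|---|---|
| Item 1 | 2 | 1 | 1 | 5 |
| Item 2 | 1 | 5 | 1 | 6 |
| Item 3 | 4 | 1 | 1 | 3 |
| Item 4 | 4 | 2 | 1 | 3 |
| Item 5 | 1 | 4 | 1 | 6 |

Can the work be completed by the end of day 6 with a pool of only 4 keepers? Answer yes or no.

The minimum achievable peak is 5; 4 < 5, so no feasible schedule stays within the cap.

no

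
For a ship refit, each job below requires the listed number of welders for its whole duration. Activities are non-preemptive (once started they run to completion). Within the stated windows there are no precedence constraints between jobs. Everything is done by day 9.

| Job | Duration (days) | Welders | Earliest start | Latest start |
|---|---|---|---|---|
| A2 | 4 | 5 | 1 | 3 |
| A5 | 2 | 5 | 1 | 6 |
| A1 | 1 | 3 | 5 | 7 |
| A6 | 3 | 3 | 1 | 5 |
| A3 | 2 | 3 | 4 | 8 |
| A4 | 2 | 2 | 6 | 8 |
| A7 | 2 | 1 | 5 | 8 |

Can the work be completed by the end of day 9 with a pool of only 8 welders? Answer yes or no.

Schedule A2@1, A5@5, A1@5, A6@1, A3@6, A4@7, A7@7: d1:8  d2:8  d3:8  d4:5  d5:8  d6:8  d7:6  d8:3  d9:0 — peak 8 ≤ 8.

yes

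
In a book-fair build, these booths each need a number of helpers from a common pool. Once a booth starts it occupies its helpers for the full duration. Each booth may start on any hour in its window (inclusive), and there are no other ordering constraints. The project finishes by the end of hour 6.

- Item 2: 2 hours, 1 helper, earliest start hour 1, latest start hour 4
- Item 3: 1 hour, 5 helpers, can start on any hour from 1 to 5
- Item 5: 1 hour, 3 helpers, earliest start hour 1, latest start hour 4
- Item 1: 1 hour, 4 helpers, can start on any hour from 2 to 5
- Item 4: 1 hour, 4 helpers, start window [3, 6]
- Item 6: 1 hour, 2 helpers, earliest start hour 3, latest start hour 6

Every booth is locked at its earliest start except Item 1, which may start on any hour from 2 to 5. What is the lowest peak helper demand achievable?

Item 1@2: h1:9  h2:5  h3:6  h4:0  h5:0  h6:0 → peak 9
Item 1@3: h1:9  h2:1  h3:10  h4:0  h5:0  h6:0 → peak 10
Item 1@4: h1:9  h2:1  h3:6  h4:4  h5:0  h6:0 → peak 9
Item 1@5: h1:9  h2:1  h3:6  h4:0  h5:4  h6:0 → peak 9
Best is Item 1@2, peak 9.

9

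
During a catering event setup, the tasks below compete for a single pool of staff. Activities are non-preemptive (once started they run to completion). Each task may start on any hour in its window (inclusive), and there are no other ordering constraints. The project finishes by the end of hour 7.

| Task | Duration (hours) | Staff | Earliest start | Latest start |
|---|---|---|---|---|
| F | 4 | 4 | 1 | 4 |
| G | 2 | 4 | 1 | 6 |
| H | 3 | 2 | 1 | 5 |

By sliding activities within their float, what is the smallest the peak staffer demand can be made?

6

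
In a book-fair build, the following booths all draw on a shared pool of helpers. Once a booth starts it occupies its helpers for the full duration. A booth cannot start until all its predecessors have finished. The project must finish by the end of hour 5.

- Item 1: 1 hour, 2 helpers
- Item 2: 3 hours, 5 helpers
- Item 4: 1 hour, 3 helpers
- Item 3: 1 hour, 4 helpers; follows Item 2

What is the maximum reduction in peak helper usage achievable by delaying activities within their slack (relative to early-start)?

5

Early-start peak: h1:10  h2:5  h3:5  h4:4  h5:0 ⇒ 10.
Leveled (Item 1@1, Item 2@2, Item 4@1, Item 3@5): h1:5  h2:5  h3:5  h4:5  h5:4 ⇒ 5.
Reduction 10 − 5 = 5.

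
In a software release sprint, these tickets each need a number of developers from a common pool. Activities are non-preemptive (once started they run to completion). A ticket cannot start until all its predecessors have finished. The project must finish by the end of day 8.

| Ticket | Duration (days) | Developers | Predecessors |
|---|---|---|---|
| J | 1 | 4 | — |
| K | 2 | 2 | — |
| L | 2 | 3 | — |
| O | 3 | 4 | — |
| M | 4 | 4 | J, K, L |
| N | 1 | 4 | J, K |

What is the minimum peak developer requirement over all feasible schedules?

8

Early-start (J@1, K@1, L@1, O@1, M@3, N@3) gives peak 13: d1:13  d2:9  d3:12  d4:4  d5:4  d6:4  d7:0  d8:0.
Shift L→2, O→3, M→4, N→6.
Schedule J@1, K@1, L@2, O@3, M@4, N@6: d1:6  d2:5  d3:7  d4:8  d5:8  d6:8  d7:4  d8:0 — peak 8.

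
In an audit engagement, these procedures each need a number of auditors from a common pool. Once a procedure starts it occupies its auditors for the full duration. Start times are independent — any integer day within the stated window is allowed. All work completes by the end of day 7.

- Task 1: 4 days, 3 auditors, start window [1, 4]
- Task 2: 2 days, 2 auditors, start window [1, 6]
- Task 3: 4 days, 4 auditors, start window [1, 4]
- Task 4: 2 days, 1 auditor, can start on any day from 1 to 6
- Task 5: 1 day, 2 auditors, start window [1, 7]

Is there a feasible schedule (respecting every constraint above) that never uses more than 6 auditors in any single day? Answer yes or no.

The minimum achievable peak is 7; 6 < 7, so no feasible schedule stays within the cap.

no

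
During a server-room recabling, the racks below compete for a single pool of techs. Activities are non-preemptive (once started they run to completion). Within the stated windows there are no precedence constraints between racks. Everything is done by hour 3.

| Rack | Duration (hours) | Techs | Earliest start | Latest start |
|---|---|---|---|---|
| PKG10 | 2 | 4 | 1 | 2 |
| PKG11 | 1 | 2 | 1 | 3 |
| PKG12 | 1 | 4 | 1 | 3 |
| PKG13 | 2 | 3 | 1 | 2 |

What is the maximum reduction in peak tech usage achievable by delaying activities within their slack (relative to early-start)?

6

Early-start peak: h1:13  h2:7  h3:0 ⇒ 13.
Leveled (PKG10@1, PKG11@1, PKG12@3, PKG13@2): h1:6  h2:7  h3:7 ⇒ 7.
Reduction 13 − 7 = 6.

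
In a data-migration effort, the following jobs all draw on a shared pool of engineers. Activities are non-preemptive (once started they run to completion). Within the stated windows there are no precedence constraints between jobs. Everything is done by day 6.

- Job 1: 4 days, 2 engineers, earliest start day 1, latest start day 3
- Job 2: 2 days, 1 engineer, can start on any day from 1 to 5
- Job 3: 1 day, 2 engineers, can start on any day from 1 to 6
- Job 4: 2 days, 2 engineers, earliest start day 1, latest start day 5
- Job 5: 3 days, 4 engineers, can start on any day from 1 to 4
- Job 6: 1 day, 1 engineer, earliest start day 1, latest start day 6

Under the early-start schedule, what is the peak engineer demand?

Early-start schedule: Job 1@1, Job 2@1, Job 3@1, Job 4@1, Job 5@1, Job 6@1.
Load per day: day 1: 12, day 2: 9, day 3: 6, day 4: 2, day 5: 0, day 6: 0.
Peak is 12.

12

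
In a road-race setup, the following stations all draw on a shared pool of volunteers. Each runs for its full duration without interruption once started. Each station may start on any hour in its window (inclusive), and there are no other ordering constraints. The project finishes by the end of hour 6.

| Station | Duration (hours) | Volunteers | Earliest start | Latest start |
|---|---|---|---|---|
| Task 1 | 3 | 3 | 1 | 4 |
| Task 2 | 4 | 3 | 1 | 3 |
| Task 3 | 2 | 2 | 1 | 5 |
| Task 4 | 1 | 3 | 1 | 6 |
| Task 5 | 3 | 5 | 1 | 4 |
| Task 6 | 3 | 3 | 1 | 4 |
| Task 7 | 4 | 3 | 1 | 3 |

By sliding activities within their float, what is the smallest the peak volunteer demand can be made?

12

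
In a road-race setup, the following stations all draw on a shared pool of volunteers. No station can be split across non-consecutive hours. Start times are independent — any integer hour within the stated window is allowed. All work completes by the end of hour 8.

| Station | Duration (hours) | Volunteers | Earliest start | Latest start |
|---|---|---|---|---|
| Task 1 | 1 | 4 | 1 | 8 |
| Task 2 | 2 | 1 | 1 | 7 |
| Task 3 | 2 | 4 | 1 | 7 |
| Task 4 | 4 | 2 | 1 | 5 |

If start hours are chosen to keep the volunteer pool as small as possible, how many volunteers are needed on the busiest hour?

Early-start (Task 1@1, Task 2@1, Task 3@1, Task 4@1) gives peak 11: h1:11  h2:7  h3:2  h4:2  h5:0  h6:0  h7:0  h8:0.
Shift Task 2→2, Task 3→6, Task 4→2.
Schedule Task 1@1, Task 2@2, Task 3@6, Task 4@2: h1:4  h2:3  h3:3  h4:2  h5:2  h6:4  h7:4  h8:0 — peak 4.

4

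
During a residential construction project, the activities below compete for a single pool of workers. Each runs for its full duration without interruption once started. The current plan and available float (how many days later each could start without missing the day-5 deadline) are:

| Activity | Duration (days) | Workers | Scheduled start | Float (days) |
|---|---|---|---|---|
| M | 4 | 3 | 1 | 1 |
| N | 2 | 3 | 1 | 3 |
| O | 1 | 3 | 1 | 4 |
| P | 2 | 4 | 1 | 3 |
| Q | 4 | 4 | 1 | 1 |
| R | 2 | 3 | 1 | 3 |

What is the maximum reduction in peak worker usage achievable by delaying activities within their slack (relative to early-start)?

Early-start peak: d1:20  d2:17  d3:7  d4:7  d5:0 ⇒ 20.
Leveled (M@1, N@1, O@1, P@3, Q@2, R@1): d1:12  d2:13  d3:11  d4:11  d5:4 ⇒ 13.
Reduction 20 − 13 = 7.

7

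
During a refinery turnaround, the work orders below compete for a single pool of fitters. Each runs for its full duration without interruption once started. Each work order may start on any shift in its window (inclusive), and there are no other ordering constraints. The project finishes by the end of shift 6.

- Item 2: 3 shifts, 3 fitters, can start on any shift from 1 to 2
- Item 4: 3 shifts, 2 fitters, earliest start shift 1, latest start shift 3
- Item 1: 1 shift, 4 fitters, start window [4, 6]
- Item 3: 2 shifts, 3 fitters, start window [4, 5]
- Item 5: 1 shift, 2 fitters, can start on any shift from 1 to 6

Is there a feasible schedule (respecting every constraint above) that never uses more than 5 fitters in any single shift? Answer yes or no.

yes

Schedule Item 2@1, Item 4@1, Item 1@4, Item 3@5, Item 5@5: s1:5  s2:5  s3:5  s4:4  s5:5  s6:3 — peak 5 ≤ 5.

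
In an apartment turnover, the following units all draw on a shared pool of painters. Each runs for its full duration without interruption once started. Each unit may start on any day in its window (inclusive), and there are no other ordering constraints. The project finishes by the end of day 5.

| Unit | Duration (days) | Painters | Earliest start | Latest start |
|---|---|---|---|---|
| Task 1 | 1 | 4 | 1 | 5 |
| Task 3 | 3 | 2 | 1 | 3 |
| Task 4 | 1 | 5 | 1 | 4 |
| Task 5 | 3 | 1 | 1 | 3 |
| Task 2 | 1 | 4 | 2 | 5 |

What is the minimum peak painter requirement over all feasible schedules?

6

Early-start (Task 1@1, Task 3@1, Task 4@1, Task 5@1, Task 2@2) gives peak 12: d1:12  d2:7  d3:3  d4:0  d5:0.
Shift Task 4→4, Task 5→2, Task 2→5.
Schedule Task 1@1, Task 3@1, Task 4@4, Task 5@2, Task 2@5: d1:6  d2:3  d3:3  d4:6  d5:4 — peak 6.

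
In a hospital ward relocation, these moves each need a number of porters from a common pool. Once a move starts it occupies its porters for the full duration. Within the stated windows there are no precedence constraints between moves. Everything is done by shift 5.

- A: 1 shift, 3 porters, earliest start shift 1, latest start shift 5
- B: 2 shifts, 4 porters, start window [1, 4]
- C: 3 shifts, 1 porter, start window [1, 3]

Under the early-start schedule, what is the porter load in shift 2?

5

At early start, shift 2 has: B, C.
Demand: 4 + 1 = 5.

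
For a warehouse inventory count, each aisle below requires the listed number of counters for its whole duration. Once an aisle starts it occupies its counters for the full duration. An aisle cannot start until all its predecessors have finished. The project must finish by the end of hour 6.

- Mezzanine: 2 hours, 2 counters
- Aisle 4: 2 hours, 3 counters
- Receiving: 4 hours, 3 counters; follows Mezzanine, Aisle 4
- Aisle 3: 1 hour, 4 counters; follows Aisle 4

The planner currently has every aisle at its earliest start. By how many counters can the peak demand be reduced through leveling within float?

Early-start peak: h1:5  h2:5  h3:7  h4:3  h5:3  h6:3 ⇒ 7.
Leveled (Mezzanine@1, Aisle 4@1, Receiving@3, Aisle 3@3): h1:5  h2:5  h3:7  h4:3  h5:3  h6:3 ⇒ 7.
Reduction 7 − 7 = 0.

0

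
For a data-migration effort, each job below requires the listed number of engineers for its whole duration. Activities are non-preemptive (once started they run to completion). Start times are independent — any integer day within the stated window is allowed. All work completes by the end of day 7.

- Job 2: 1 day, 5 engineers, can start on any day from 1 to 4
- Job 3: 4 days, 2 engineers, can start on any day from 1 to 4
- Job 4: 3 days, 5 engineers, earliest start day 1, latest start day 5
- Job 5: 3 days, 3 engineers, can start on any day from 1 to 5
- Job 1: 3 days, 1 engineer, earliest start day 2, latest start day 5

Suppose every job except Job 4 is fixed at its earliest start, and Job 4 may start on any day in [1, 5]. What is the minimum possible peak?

10

Job 4@1: d1:15  d2:11  d3:11  d4:3  d5:0  d6:0  d7:0 → peak 15
Job 4@2: d1:10  d2:11  d3:11  d4:8  d5:0  d6:0  d7:0 → peak 11
Job 4@3: d1:10  d2:6  d3:11  d4:8  d5:5  d6:0  d7:0 → peak 11
Job 4@4: d1:10  d2:6  d3:6  d4:8  d5:5  d6:5  d7:0 → peak 10
Job 4@5: d1:10  d2:6  d3:6  d4:3  d5:5  d6:5  d7:5 → peak 10
Best is Job 4@4, peak 10.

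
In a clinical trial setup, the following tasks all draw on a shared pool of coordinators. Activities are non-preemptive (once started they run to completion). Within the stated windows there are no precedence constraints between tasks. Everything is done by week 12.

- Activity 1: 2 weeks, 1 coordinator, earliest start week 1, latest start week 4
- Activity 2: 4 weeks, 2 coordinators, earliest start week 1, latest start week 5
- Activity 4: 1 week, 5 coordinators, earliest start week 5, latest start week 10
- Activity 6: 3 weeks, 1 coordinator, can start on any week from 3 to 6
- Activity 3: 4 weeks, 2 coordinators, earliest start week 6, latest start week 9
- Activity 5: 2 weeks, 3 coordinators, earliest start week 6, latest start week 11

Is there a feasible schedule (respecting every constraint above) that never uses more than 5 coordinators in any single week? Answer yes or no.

Schedule Activity 1@1, Activity 2@1, Activity 4@5, Activity 6@6, Activity 3@6, Activity 5@9: w1:3  w2:3  w3:2  w4:2  w5:5  w6:3  w7:3  w8:3  w9:5  w10:3  w11:0  w12:0 — peak 5 ≤ 5.

yes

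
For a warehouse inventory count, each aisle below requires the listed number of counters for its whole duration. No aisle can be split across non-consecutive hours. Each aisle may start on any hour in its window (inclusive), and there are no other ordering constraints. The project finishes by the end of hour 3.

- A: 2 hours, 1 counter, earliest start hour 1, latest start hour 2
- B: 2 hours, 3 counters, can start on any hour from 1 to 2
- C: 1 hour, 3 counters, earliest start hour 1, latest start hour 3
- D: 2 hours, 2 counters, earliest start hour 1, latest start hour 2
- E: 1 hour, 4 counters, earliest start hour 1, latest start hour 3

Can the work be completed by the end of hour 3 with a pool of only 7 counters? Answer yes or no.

Schedule A@1, B@1, C@1, D@2, E@3: h1:7  h2:6  h3:6 — peak 7 ≤ 7.

yes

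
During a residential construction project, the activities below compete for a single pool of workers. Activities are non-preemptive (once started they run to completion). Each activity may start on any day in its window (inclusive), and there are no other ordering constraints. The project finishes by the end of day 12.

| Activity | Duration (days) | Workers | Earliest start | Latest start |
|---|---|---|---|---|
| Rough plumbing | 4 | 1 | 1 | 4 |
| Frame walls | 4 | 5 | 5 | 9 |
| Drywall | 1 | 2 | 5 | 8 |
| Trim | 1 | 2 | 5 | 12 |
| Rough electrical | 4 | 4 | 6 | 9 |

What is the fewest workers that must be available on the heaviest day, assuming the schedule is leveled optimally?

Early-start (Rough plumbing@1, Frame walls@5, Drywall@5, Trim@5, Rough electrical@6) gives peak 9: d1:1  d2:1  d3:1  d4:1  d5:9  d6:9  d7:9  d8:9  d9:4  d10:0  d11:0  d12:0.
Shift Trim→6, Rough electrical→9.
Schedule Rough plumbing@1, Frame walls@5, Drywall@5, Trim@6, Rough electrical@9: d1:1  d2:1  d3:1  d4:1  d5:7  d6:7  d7:5  d8:5  d9:4  d10:4  d11:4  d12:4 — peak 7.

7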